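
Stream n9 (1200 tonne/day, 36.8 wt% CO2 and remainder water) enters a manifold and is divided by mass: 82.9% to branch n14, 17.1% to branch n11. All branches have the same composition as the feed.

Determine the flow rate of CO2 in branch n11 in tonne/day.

Branch n11 total = 0.171×1200 = 205.2 tonne/day.
CO2 in n11 = 0.368×205.2 = 75.514 tonne/day.

75.51 tonne/day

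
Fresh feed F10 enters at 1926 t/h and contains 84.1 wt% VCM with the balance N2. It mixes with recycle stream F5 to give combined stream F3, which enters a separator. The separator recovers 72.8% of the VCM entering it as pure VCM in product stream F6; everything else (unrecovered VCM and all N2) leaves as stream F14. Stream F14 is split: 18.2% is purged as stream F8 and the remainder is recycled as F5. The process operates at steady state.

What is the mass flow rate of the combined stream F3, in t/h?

N2 enters only via F10 and leaves only via the purge: 1926×0.159 = 0.182×(N2 in F14), and the separator passes all N2, so N2 in F3 = N2 in F14 = 1682.6 t/h.
VCM in F3: m_A = 1926×0.841 + (1−0.182)·(1−0.728)·m_A, so m_A = 1619.8/0.7775 = 2083.3 t/h.
F3 = 2083.3 + 1682.6 = 3765.9 t/h.

3766 t/h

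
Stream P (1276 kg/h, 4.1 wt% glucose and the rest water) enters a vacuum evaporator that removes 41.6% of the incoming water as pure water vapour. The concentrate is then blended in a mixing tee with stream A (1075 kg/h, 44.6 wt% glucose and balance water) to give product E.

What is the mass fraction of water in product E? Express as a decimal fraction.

0.711

Vapour removed = 0.416×0.959×1276 = 509.05 kg/h; concentrate = 766.95 kg/h.
water reaching the mixer = 714.63 (from concentrate) + 1075×0.554 = 1310.2 kg/h.
Product flow = 766.95 + 1075 = 1841.9 kg/h; water fraction = 0.711.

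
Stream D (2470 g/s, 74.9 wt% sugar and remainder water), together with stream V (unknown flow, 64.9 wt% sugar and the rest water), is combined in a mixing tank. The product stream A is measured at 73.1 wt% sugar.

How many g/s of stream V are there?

Let V be the unknown flow. Total out = 2470 + V.
sugar balance: 1850 + 0.649·V = 0.731·(2470 + V)
(0.649 − 0.731)·V = 0.731×2470 − 1850 = -44.46
V = -44.46 / -0.082 = 542.2 g/s

542.2 g/s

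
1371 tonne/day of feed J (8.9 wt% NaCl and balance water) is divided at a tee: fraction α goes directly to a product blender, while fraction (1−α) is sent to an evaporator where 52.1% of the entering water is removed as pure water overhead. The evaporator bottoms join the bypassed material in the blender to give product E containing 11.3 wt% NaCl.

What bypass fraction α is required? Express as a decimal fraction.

0.553

All 1371×0.089 = 122.02 tonne/day of NaCl reaches E, so E = 122.02/0.113 = 1079.8 tonne/day and vapour = 291.19 tonne/day.
The evaporator receives (1−α)·1371 of feed at 0.911 water and removes 0.521 of that water:
0.521×0.911×(1−α)×1371 = 291.19
(1−α) = 291.19/650.72 = 0.4475;  α = 0.5525.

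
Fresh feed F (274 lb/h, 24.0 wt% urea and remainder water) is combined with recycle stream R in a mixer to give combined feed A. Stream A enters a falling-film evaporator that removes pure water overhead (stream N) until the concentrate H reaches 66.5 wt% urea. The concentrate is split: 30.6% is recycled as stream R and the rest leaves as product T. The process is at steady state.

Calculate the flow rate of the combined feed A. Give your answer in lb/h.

Overall urea balance (none leaves overhead): urea in fresh feed = urea in product, i.e. 274×0.240 = (1−0.306)·H·0.665.
H = 65.76/(0.665×0.694) = 142.49 lb/h.
Recycle R = 0.306×142.49 = 43.602 lb/h.
Combined feed A = 274 + 43.602 = 317.6 lb/h.

317.6 lb/h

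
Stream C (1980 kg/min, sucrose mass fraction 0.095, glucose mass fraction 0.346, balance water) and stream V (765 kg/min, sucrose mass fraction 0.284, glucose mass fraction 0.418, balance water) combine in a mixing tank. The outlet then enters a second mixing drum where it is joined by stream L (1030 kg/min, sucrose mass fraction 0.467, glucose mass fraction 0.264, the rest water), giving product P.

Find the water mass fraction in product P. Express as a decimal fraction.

0.427

Overall, product flow = 3775 kg/min.
water in = 1980×0.559 + 765×0.298 + 1030×0.269 = 1611.9 kg/min.
water fraction in P = 0.427.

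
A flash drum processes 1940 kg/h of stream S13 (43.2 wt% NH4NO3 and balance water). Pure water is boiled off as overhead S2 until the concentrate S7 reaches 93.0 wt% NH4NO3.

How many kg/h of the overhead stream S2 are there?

1039 kg/h

NH4NO3 is conserved: 1940×0.432 = 838.08 kg/h all reports to the concentrate.
Concentrate = 838.08/(target fraction) = 901.16 kg/h.
Overhead = 1940 − 901.16 = 1038.8 kg/h.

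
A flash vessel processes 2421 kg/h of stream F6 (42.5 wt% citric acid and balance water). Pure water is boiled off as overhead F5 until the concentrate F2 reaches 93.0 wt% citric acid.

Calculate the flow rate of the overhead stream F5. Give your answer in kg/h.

1315 kg/h

citric acid is conserved: 2421×0.425 = 1028.9 kg/h all reports to the concentrate.
Concentrate = 1028.9/(target fraction) = 1106.4 kg/h.
Overhead = 2421 − 1106.4 = 1314.6 kg/h.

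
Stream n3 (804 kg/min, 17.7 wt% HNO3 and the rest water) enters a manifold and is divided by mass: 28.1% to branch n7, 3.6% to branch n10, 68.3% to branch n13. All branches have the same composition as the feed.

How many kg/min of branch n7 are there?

Branch n7 flow = 0.281×804 = 225.92 kg/min.

225.9 kg/min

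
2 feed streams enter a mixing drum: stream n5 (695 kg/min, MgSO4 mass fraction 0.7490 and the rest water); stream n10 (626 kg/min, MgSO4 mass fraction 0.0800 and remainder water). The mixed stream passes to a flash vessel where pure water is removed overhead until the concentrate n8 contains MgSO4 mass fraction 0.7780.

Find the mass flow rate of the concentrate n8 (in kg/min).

MgSO4 entering = 695×0.749 + 626×0.080 = 570.63 kg/min.
All MgSO4 reports to n8, so n8 = 570.63/0.778 = 733.46 kg/min.

733.5 kg/min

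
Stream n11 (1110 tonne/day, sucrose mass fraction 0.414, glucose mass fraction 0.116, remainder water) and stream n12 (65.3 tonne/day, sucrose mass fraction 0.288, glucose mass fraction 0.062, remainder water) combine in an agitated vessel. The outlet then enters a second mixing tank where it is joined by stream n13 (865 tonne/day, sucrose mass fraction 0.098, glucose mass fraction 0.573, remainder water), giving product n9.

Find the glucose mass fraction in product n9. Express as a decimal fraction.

Overall, product flow = 2040.3 tonne/day.
glucose in = 1110×0.116 + 65.3×0.062 + 865×0.573 = 628.45 tonne/day.
glucose fraction in n9 = 0.308.

0.308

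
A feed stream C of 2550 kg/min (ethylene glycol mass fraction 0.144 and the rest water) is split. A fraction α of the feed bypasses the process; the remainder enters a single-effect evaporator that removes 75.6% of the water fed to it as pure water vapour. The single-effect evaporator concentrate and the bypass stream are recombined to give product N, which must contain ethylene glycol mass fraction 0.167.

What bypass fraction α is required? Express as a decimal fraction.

0.787

All 2550×0.144 = 367.2 kg/min of ethylene glycol reaches N, so N = 367.2/0.167 = 2198.8 kg/min and vapour = 351.2 kg/min.
The evaporator receives (1−α)·2550 of feed at 0.856 water and removes 0.756 of that water:
0.756×0.856×(1−α)×2550 = 351.2
(1−α) = 351.2/1650.2 = 0.2128;  α = 0.7872.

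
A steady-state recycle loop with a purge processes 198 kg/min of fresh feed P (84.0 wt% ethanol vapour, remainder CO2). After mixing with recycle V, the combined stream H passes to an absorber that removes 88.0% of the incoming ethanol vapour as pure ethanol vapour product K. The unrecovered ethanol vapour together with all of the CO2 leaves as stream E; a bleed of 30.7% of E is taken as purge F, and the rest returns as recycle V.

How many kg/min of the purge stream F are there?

38.36 kg/min

CO2 enters only via P and leaves only via the purge: 198×0.160 = 0.307×(CO2 in E), and the absorber passes all CO2, so CO2 in H = CO2 in E = 103.19 kg/min.
ethanol vapour in H: m_A = 198×0.840 + (1−0.307)·(1−0.880)·m_A, so m_A = 166.32/0.9168 = 181.41 kg/min.
E = (1−0.880)×181.41 + 103.19 = 124.96 kg/min.
Purge F = 0.307×124.96 = 38.363 kg/min.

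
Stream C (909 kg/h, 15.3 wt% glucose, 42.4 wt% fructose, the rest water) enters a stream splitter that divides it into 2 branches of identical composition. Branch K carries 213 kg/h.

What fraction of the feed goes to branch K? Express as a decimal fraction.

Fraction to K = 213/909 = 0.2343.

0.234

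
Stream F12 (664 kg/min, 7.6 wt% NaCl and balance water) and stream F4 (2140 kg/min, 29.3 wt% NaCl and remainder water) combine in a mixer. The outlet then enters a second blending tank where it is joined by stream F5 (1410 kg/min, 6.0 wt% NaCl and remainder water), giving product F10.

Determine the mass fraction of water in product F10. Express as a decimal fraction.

Overall, product flow = 4214 kg/min.
water in = 664×0.924 + 2140×0.707 + 1410×0.940 = 3451.9 kg/min.
water fraction in F10 = 0.8192.

0.8192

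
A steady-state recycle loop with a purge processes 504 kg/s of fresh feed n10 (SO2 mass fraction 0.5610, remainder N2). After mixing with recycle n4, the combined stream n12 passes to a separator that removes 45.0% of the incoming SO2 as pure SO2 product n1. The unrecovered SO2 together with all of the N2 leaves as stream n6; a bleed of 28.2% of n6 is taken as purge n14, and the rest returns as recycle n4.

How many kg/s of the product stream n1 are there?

SO2 in n12: m_A = 504×0.561 + (1−0.282)·(1−0.450)·m_A, so m_A = 282.74/0.6051 = 467.27 kg/s.
Product n1 = 0.450×467.27 = 210.27 kg/s.

210.3 kg/s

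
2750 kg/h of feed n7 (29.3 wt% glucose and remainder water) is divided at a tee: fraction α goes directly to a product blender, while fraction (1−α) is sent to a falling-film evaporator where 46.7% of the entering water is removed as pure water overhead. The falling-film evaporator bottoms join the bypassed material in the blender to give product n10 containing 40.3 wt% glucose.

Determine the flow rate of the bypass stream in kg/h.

All 2750×0.293 = 805.75 kg/h of glucose reaches n10, so n10 = 805.75/0.403 = 1999.4 kg/h and vapour = 750.62 kg/h.
The evaporator receives (1−α)·2750 of feed at 0.707 water and removes 0.467 of that water:
0.467×0.707×(1−α)×2750 = 750.62
(1−α) = 750.62/907.96 = 0.8267;  α = 0.1733.
Bypass flow = 0.1733×2750 = 476.56 kg/h.

476.6 kg/h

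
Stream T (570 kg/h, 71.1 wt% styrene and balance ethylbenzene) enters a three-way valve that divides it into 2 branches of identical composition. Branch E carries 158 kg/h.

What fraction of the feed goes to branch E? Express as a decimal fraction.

0.277

Fraction to E = 158/570 = 0.2772.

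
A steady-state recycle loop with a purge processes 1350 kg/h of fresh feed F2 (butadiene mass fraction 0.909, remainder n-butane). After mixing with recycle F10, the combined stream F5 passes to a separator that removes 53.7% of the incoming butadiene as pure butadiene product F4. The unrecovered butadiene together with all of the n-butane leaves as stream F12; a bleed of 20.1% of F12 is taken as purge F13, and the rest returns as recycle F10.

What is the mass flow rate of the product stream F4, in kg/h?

butadiene in F5: m_A = 1350×0.909 + (1−0.201)·(1−0.537)·m_A, so m_A = 1227.2/0.6301 = 1947.7 kg/h.
Product F4 = 0.537×1947.7 = 1045.9 kg/h.

1046 kg/h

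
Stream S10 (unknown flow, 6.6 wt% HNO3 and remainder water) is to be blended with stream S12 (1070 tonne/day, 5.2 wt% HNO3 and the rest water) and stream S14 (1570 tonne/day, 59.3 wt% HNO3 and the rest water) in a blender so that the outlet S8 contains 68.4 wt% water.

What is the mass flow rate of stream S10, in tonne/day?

Let S10 be the unknown flow. Total out = 2640 + S10.
water balance: 1653.3 + 0.934·S10 = 0.684·(2640 + S10)
(0.934 − 0.684)·S10 = 0.684×2640 − 1653.3 = 152.41
S10 = 152.41 / 0.250 = 609.64 tonne/day

609.6 tonne/day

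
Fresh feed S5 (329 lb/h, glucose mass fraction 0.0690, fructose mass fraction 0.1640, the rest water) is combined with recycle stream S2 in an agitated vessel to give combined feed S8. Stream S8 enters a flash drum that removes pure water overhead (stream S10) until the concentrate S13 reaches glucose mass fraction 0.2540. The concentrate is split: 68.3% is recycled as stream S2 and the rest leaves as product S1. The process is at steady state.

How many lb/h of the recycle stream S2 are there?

192.6 lb/h

Overall glucose balance (none leaves overhead): glucose in fresh feed = glucose in product, i.e. 329×0.069 = (1−0.683)·S13·0.254.
S13 = 22.701/(0.254×0.317) = 281.94 lb/h.
Recycle S2 = 0.683×281.94 = 192.56 lb/h.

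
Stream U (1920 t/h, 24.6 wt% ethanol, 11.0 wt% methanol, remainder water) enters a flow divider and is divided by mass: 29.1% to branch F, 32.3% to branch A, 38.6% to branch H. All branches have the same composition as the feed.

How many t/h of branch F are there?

Branch F flow = 0.291×1920 = 558.72 t/h.

558.7 t/h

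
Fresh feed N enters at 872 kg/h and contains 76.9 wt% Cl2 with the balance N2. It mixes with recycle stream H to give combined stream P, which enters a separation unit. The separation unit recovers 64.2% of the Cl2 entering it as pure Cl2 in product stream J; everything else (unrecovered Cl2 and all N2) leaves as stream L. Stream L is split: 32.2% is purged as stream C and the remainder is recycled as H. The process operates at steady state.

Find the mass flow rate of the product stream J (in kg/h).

Cl2 in P: m_A = 872×0.769 + (1−0.322)·(1−0.642)·m_A, so m_A = 670.57/0.7573 = 885.5 kg/h.
Product J = 0.642×885.5 = 568.49 kg/h.

568.5 kg/h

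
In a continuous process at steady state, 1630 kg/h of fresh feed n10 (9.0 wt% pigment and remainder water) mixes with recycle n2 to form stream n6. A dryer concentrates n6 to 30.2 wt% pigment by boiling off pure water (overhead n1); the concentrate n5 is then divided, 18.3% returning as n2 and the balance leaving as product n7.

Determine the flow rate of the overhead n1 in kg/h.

1144 kg/h

Overall pigment balance (none leaves overhead): pigment in fresh feed = pigment in product, i.e. 1630×0.090 = (1−0.183)·n5·0.302.
n5 = 146.7/(0.302×0.817) = 594.57 kg/h.
Recycle n2 = 0.183×594.57 = 108.81 kg/h.
Combined feed n6 = 1630 + 108.81 = 1738.8 kg/h.
Overhead n1 = n6 − n5 = 1738.8 − 594.57 = 1144.2 kg/h.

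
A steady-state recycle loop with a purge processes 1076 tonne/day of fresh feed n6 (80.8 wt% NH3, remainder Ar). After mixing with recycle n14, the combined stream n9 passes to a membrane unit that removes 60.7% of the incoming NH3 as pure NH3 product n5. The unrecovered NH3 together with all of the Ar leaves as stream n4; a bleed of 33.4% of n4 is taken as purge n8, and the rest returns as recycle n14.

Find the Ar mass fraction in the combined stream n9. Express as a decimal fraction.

0.3444

Ar enters only via n6 and leaves only via the purge: 1076×0.192 = 0.334×(Ar in n4), and the membrane unit passes all Ar, so Ar in n9 = Ar in n4 = 618.54 tonne/day.
NH3 in n9: m_A = 1076×0.808 + (1−0.334)·(1−0.607)·m_A, so m_A = 869.41/0.7383 = 1177.6 tonne/day.
n9 = 1177.6 + 618.54 = 1796.2 tonne/day.
Ar fraction in n9 = 618.54/1796.2 = 0.3444.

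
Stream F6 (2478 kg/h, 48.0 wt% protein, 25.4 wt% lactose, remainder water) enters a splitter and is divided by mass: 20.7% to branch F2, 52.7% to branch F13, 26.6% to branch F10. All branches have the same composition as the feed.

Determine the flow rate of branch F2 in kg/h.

512.9 kg/h

Branch F2 flow = 0.207×2478 = 512.95 kg/h.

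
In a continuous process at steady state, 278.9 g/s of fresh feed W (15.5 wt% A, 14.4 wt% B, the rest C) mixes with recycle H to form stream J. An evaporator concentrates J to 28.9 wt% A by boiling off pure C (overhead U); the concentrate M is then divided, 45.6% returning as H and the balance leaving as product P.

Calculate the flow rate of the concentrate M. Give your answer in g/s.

275 g/s

Overall A balance (none leaves overhead): A in fresh feed = A in product, i.e. 278.9×0.155 = (1−0.456)·M·0.289.
M = 43.229/(0.289×0.544) = 274.97 g/s.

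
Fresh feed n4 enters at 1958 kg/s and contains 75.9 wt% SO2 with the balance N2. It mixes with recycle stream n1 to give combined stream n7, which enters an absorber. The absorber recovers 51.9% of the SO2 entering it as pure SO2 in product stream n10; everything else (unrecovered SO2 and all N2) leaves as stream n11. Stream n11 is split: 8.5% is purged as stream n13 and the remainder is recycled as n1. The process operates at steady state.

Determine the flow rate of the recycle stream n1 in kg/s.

N2 enters only via n4 and leaves only via the purge: 1958×0.241 = 0.085×(N2 in n11), and the absorber passes all N2, so N2 in n7 = N2 in n11 = 5551.5 kg/s.
SO2 in n7: m_A = 1958×0.759 + (1−0.085)·(1−0.519)·m_A, so m_A = 1486.1/0.5599 = 2654.3 kg/s.
n11 = (1−0.519)×2654.3 + 5551.5 = 6828.2 kg/s.
Recycle n1 = (1−0.085)×6828.2 = 6247.8 kg/s.

6248 kg/s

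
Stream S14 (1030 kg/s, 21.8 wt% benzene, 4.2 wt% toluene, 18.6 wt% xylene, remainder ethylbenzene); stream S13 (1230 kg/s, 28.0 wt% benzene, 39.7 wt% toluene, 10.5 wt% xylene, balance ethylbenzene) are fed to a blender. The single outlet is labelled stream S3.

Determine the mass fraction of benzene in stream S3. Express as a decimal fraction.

0.252

Total flow out = 1030 + 1230 = 2260 kg/s.
benzene in = 1030×0.218 + 1230×0.280 = 568.94 kg/s.
benzene mass fraction in S3 = 568.94/2260 = 0.252.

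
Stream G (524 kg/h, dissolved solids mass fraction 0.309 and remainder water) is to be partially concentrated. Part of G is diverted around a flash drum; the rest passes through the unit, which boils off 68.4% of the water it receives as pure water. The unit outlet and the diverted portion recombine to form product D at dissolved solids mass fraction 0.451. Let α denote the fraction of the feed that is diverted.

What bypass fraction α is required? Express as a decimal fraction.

All 524×0.309 = 161.92 kg/h of dissolved solids reaches D, so D = 161.92/0.451 = 359.02 kg/h and vapour = 164.98 kg/h.
The evaporator receives (1−α)·524 of feed at 0.691 water and removes 0.684 of that water:
0.684×0.691×(1−α)×524 = 164.98
(1−α) = 164.98/247.67 = 0.6662;  α = 0.3338.

0.334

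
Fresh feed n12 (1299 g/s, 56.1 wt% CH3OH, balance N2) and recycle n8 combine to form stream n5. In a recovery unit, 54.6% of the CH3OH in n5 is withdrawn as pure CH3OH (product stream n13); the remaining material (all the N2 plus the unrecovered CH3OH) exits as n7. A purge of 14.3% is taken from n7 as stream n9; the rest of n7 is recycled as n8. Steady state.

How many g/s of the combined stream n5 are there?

N2 enters only via n12 and leaves only via the purge: 1299×0.439 = 0.143×(N2 in n7), and the recovery unit passes all N2, so N2 in n5 = N2 in n7 = 3987.8 g/s.
CH3OH in n5: m_A = 1299×0.561 + (1−0.143)·(1−0.546)·m_A, so m_A = 728.74/0.6109 = 1192.9 g/s.
n5 = 1192.9 + 3987.8 = 5180.7 g/s.

5181 g/s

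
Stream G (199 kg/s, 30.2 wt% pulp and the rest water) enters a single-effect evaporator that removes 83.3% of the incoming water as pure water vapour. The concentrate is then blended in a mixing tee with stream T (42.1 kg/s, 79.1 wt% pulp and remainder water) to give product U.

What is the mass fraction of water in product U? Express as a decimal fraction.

0.2552

Vapour removed = 0.833×0.698×199 = 115.71 kg/s; concentrate = 83.295 kg/s.
water reaching the mixer = 23.197 (from concentrate) + 42.1×0.209 = 31.996 kg/s.
Product flow = 83.295 + 42.1 = 125.39 kg/s; water fraction = 0.2552.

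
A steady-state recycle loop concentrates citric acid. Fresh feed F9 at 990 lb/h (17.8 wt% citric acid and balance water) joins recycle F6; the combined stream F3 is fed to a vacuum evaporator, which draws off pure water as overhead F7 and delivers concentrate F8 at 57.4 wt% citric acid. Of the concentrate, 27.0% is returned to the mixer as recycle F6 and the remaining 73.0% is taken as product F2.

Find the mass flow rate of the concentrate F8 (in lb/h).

Overall citric acid balance (none leaves overhead): citric acid in fresh feed = citric acid in product, i.e. 990×0.178 = (1−0.270)·F8·0.574.
F8 = 176.22/(0.574×0.730) = 420.55 lb/h.

420.6 lb/h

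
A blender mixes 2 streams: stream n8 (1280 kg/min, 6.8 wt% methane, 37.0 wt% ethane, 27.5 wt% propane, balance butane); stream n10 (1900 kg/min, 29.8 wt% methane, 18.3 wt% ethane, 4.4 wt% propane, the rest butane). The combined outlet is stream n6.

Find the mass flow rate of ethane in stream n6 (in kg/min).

ethane out = ethane in = 1280×0.370 + 1900×0.183 = 821.3 kg/min.

821.3 kg/min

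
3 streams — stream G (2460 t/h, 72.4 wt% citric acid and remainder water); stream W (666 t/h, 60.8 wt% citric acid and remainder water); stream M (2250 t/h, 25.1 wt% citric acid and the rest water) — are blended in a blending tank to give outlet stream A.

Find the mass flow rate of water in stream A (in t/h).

water out = water in = 2460×0.276 + 666×0.392 + 2250×0.749 = 2625.3 t/h.

2625 t/h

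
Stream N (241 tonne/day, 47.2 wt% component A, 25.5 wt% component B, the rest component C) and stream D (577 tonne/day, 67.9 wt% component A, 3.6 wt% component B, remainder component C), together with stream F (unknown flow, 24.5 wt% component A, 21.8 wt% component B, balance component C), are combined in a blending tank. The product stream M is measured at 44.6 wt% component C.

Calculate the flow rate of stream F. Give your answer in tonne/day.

Let F be the unknown flow. Total out = 818 + F.
component C balance: 230.24 + 0.537·F = 0.446·(818 + F)
(0.537 − 0.446)·F = 0.446×818 − 230.24 = 134.59
F = 134.59 / 0.091 = 1479 tonne/day

1479 tonne/day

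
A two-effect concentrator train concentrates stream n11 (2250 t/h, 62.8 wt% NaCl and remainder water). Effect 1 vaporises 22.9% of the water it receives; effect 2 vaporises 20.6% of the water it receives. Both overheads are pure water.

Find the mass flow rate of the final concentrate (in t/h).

1925 t/h

water in feed = 2250×0.372 = 837 t/h.
After stage 1: water left = (1−0.229)×837 = 645.33; stream total = 2058.3 t/h.
After stage 2: water left = (1−0.206)×645.33 = 512.39; final concentrate = 1925.4 t/h.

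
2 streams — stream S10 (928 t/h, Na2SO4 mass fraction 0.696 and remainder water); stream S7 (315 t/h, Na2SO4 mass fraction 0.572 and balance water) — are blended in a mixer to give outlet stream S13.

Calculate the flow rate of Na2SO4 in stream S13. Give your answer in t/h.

Na2SO4 out = Na2SO4 in = 928×0.696 + 315×0.572 = 826.07 t/h.

826.1 t/h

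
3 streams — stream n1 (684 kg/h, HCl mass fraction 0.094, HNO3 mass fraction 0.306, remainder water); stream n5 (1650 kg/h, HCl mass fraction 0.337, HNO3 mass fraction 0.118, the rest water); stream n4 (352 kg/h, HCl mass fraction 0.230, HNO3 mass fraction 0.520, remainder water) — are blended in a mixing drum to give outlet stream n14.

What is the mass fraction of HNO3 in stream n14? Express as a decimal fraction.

Total flow out = 684 + 1650 + 352 = 2686 kg/h.
HNO3 in = 684×0.306 + 1650×0.118 + 352×0.520 = 587.04 kg/h.
HNO3 mass fraction in n14 = 587.04/2686 = 0.219.

0.219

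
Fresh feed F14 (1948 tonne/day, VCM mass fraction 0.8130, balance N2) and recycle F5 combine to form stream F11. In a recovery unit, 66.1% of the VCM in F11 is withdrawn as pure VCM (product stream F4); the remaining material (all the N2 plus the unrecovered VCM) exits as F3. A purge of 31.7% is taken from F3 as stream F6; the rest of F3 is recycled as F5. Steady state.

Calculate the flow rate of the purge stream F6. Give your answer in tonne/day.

585.7 tonne/day

N2 enters only via F14 and leaves only via the purge: 1948×0.187 = 0.317×(N2 in F3), and the recovery unit passes all N2, so N2 in F11 = N2 in F3 = 1149.1 tonne/day.
VCM in F11: m_A = 1948×0.813 + (1−0.317)·(1−0.661)·m_A, so m_A = 1583.7/0.7685 = 2060.9 tonne/day.
F3 = (1−0.661)×2060.9 + 1149.1 = 1847.8 tonne/day.
Purge F6 = 0.317×1847.8 = 585.75 tonne/day.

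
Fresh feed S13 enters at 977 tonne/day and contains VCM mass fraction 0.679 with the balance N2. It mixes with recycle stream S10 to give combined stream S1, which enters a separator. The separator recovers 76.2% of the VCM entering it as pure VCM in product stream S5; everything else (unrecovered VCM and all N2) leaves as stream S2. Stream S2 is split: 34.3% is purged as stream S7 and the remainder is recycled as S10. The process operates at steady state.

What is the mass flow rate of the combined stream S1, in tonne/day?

N2 enters only via S13 and leaves only via the purge: 977×0.321 = 0.343×(N2 in S2), and the separator passes all N2, so N2 in S1 = N2 in S2 = 914.34 tonne/day.
VCM in S1: m_A = 977×0.679 + (1−0.343)·(1−0.762)·m_A, so m_A = 663.38/0.8436 = 786.34 tonne/day.
S1 = 786.34 + 914.34 = 1700.7 tonne/day.

1701 tonne/day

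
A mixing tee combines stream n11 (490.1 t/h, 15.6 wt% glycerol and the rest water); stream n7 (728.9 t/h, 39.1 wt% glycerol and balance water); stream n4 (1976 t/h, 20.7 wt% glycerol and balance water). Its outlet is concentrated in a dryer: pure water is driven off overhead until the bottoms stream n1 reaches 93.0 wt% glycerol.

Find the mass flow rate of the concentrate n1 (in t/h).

828.5 t/h

glycerol entering = 490.1×0.156 + 728.9×0.391 + 1976×0.207 = 770.49 t/h.
All glycerol reports to n1, so n1 = 770.49/0.930 = 828.48 t/h.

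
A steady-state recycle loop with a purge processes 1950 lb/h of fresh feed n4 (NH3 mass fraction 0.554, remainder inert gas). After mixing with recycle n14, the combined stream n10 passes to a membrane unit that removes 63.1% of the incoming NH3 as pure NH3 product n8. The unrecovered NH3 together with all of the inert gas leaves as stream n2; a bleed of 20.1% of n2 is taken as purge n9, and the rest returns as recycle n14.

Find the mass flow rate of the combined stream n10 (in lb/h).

5859 lb/h

inert gas enters only via n4 and leaves only via the purge: 1950×0.446 = 0.201×(inert gas in n2), and the membrane unit passes all inert gas, so inert gas in n10 = inert gas in n2 = 4326.9 lb/h.
NH3 in n10: m_A = 1950×0.554 + (1−0.201)·(1−0.631)·m_A, so m_A = 1080.3/0.7052 = 1532 lb/h.
n10 = 1532 + 4326.9 = 5858.8 lb/h.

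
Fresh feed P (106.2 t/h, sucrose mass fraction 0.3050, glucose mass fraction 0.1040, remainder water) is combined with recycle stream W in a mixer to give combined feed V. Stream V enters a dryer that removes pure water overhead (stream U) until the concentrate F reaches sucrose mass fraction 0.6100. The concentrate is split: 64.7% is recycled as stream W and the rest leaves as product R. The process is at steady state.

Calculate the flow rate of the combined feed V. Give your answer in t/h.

Overall sucrose balance (none leaves overhead): sucrose in fresh feed = sucrose in product, i.e. 106.2×0.305 = (1−0.647)·F·0.610.
F = 32.391/(0.610×0.353) = 150.42 t/h.
Recycle W = 0.647×150.42 = 97.325 t/h.
Combined feed V = 106.2 + 97.325 = 203.52 t/h.

203.5 t/h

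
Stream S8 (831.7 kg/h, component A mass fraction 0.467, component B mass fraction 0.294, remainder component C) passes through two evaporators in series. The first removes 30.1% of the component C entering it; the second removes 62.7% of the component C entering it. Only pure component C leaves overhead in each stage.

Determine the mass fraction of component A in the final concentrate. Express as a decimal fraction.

0.567

component C in feed = 831.7×0.239 = 198.78 kg/h.
After stage 1: component C left = (1−0.301)×198.78 = 138.94; stream total = 771.87 kg/h.
After stage 2: component C left = (1−0.627)×138.94 = 51.826; final concentrate = 684.75 kg/h.
component A fraction = 388.4/684.75 = 0.567.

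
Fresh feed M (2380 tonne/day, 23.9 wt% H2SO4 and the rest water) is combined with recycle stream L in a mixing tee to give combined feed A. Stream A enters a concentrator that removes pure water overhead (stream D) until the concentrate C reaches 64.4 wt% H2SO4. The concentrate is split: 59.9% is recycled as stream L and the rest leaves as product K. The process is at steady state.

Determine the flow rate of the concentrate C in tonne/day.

Overall H2SO4 balance (none leaves overhead): H2SO4 in fresh feed = H2SO4 in product, i.e. 2380×0.239 = (1−0.599)·C·0.644.
C = 568.82/(0.644×0.401) = 2202.6 tonne/day.

2203 tonne/day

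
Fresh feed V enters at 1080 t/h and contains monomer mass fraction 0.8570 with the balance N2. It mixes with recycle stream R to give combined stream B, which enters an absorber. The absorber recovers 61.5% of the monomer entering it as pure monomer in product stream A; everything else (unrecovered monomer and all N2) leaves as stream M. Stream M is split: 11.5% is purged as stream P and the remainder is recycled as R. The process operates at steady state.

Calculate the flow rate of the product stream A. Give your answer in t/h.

863.4 t/h

monomer in B: m_A = 1080×0.857 + (1−0.115)·(1−0.615)·m_A, so m_A = 925.56/0.6593 = 1403.9 t/h.
Product A = 0.615×1403.9 = 863.4 t/h.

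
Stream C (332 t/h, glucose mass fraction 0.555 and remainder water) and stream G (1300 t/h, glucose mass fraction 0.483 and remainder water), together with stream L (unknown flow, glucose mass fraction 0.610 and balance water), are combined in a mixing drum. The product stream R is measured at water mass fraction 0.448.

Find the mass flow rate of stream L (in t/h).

1529 t/h

Let L be the unknown flow. Total out = 1632 + L.
water balance: 819.84 + 0.390·L = 0.448·(1632 + L)
(0.390 − 0.448)·L = 0.448×1632 − 819.84 = -88.704
L = -88.704 / -0.058 = 1529.4 t/h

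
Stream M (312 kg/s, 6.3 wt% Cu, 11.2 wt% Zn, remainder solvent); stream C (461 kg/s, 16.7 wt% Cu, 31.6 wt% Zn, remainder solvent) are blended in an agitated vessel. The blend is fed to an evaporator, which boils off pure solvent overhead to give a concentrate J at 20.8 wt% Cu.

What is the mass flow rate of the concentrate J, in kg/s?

464.6 kg/s

Cu entering = 312×0.063 + 461×0.167 = 96.643 kg/s.
All Cu reports to J, so J = 96.643/0.208 = 464.63 kg/s.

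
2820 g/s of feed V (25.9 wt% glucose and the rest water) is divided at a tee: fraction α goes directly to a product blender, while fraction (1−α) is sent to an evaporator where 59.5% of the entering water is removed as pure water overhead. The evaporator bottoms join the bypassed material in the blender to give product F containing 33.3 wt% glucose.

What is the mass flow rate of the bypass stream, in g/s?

All 2820×0.259 = 730.38 g/s of glucose reaches F, so F = 730.38/0.333 = 2193.3 g/s and vapour = 626.67 g/s.
The evaporator receives (1−α)·2820 of feed at 0.741 water and removes 0.595 of that water:
0.595×0.741×(1−α)×2820 = 626.67
(1−α) = 626.67/1243.3 = 0.5040;  α = 0.4960.
Bypass flow = 0.4960×2820 = 1398.6 g/s.

1399 g/s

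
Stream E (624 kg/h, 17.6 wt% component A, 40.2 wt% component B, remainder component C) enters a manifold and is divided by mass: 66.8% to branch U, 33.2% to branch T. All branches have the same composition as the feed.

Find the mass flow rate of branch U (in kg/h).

Branch U flow = 0.668×624 = 416.83 kg/h.

416.8 kg/h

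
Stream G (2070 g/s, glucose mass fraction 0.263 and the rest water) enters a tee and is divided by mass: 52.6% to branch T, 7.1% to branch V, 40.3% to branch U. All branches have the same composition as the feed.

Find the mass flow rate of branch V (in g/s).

147 g/s

Branch V flow = 0.071×2070 = 146.97 g/s.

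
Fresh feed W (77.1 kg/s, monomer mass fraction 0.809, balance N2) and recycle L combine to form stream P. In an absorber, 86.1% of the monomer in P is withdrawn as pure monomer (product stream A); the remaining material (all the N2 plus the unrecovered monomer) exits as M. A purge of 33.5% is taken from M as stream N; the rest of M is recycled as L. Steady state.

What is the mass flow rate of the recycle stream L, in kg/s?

35.59 kg/s

N2 enters only via W and leaves only via the purge: 77.1×0.191 = 0.335×(N2 in M), and the absorber passes all N2, so N2 in P = N2 in M = 43.959 kg/s.
monomer in P: m_A = 77.1×0.809 + (1−0.335)·(1−0.861)·m_A, so m_A = 62.374/0.9076 = 68.727 kg/s.
M = (1−0.861)×68.727 + 43.959 = 53.512 kg/s.
Recycle L = (1−0.335)×53.512 = 35.585 kg/s.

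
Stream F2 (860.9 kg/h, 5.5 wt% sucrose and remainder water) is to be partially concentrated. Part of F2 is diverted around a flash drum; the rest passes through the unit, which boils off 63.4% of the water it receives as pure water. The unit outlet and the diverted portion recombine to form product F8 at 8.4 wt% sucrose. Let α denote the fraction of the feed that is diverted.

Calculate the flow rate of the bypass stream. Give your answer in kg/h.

364.8 kg/h

All 860.9×0.055 = 47.349 kg/h of sucrose reaches F8, so F8 = 47.349/0.084 = 563.68 kg/h and vapour = 297.22 kg/h.
The evaporator receives (1−α)·860.9 of feed at 0.945 water and removes 0.634 of that water:
0.634×0.945×(1−α)×860.9 = 297.22
(1−α) = 297.22/515.79 = 0.5762;  α = 0.4238.
Bypass flow = 0.4238×860.9 = 364.82 kg/h.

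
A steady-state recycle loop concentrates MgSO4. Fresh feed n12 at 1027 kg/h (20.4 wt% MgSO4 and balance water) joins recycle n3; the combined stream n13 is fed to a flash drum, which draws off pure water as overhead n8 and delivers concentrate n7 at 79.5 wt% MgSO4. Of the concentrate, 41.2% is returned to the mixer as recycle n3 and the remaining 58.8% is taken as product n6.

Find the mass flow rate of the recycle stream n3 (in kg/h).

Overall MgSO4 balance (none leaves overhead): MgSO4 in fresh feed = MgSO4 in product, i.e. 1027×0.204 = (1−0.412)·n7·0.795.
n7 = 209.51/(0.795×0.588) = 448.18 kg/h.
Recycle n3 = 0.412×448.18 = 184.65 kg/h.

184.7 kg/h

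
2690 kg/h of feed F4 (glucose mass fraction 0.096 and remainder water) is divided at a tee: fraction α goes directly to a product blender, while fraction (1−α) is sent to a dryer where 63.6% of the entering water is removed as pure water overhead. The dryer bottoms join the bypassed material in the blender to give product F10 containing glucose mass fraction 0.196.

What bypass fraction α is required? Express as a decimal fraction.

0.113

All 2690×0.096 = 258.24 kg/h of glucose reaches F10, so F10 = 258.24/0.196 = 1317.6 kg/h and vapour = 1372.4 kg/h.
The evaporator receives (1−α)·2690 of feed at 0.904 water and removes 0.636 of that water:
0.636×0.904×(1−α)×2690 = 1372.4
(1−α) = 1372.4/1546.6 = 0.8874;  α = 0.1126.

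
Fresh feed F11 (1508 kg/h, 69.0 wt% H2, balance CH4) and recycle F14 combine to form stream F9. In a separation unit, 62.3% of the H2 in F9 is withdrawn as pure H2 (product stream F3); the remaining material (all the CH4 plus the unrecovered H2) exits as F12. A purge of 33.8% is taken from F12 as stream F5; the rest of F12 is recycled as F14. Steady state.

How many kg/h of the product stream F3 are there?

863.8 kg/h

H2 in F9: m_A = 1508×0.690 + (1−0.338)·(1−0.623)·m_A, so m_A = 1040.5/0.7504 = 1386.6 kg/h.
Product F3 = 0.623×1386.6 = 863.83 kg/h.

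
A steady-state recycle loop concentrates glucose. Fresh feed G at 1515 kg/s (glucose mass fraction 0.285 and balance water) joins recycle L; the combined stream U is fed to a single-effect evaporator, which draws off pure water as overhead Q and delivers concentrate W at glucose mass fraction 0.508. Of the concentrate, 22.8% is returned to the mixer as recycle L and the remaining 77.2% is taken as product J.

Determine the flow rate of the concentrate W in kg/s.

1101 kg/s

Overall glucose balance (none leaves overhead): glucose in fresh feed = glucose in product, i.e. 1515×0.285 = (1−0.228)·W·0.508.
W = 431.77/(0.508×0.772) = 1101 kg/s.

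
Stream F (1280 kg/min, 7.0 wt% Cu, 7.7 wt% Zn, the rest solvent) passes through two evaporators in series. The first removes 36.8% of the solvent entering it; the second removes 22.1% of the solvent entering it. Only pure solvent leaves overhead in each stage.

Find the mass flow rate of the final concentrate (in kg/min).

solvent in feed = 1280×0.853 = 1091.8 kg/min.
After stage 1: solvent left = (1−0.368)×1091.8 = 690.04; stream total = 878.2 kg/min.
After stage 2: solvent left = (1−0.221)×690.04 = 537.54; final concentrate = 725.7 kg/min.

725.7 kg/min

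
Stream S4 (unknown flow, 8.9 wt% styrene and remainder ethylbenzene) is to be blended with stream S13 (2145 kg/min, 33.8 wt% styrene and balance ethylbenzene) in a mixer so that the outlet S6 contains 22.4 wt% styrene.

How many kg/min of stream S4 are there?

Let S4 be the unknown flow. Total out = 2145 + S4.
styrene balance: 725.01 + 0.089·S4 = 0.224·(2145 + S4)
(0.089 − 0.224)·S4 = 0.224×2145 − 725.01 = -244.53
S4 = -244.53 / -0.135 = 1811.3 kg/min

1811 kg/min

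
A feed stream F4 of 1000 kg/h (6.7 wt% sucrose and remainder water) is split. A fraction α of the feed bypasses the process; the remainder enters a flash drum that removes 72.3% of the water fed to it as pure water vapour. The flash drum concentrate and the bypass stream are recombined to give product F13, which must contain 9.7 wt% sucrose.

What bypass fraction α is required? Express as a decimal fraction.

All 1000×0.067 = 67 kg/h of sucrose reaches F13, so F13 = 67/0.097 = 690.72 kg/h and vapour = 309.28 kg/h.
The evaporator receives (1−α)·1000 of feed at 0.933 water and removes 0.723 of that water:
0.723×0.933×(1−α)×1000 = 309.28
(1−α) = 309.28/674.56 = 0.4585;  α = 0.5415.

0.542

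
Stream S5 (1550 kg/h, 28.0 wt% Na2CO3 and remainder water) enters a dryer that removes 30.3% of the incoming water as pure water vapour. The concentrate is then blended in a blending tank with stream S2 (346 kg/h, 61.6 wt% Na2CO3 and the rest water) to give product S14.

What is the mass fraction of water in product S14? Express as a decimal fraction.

Vapour removed = 0.303×0.720×1550 = 338.15 kg/h; concentrate = 1211.9 kg/h.
water reaching the mixer = 777.85 (from concentrate) + 346×0.384 = 910.72 kg/h.
Product flow = 1211.9 + 346 = 1557.9 kg/h; water fraction = 0.5846.

0.5846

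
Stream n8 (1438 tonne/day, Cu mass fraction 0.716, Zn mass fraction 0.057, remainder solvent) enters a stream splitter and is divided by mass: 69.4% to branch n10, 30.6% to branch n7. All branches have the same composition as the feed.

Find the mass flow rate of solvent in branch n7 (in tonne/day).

99.89 tonne/day

Branch n7 total = 0.306×1438 = 440.03 tonne/day.
solvent in n7 = 0.227×440.03 = 99.886 tonne/day.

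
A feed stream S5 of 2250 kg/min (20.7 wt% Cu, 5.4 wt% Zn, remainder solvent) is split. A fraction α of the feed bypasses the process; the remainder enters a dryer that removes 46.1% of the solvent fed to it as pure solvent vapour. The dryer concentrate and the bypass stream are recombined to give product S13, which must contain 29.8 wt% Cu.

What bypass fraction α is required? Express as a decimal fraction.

All 2250×0.207 = 465.75 kg/min of Cu reaches S13, so S13 = 465.75/0.298 = 1562.9 kg/min and vapour = 687.08 kg/min.
The evaporator receives (1−α)·2250 of feed at 0.739 solvent and removes 0.461 of that solvent:
0.461×0.739×(1−α)×2250 = 687.08
(1−α) = 687.08/766.53 = 0.8964;  α = 0.1036.

0.104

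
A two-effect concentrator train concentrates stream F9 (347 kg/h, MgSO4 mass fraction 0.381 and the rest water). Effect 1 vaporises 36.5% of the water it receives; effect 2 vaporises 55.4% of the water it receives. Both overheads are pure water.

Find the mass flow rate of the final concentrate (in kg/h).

193 kg/h

water in feed = 347×0.619 = 214.79 kg/h.
After stage 1: water left = (1−0.365)×214.79 = 136.39; stream total = 268.6 kg/h.
After stage 2: water left = (1−0.554)×136.39 = 60.832; final concentrate = 193.04 kg/h.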